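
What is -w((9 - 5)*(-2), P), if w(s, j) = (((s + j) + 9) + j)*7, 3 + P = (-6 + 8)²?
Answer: -21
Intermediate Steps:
P = 1 (P = -3 + (-6 + 8)² = -3 + 2² = -3 + 4 = 1)
w(s, j) = 63 + 7*s + 14*j (w(s, j) = (((j + s) + 9) + j)*7 = ((9 + j + s) + j)*7 = (9 + s + 2*j)*7 = 63 + 7*s + 14*j)
-w((9 - 5)*(-2), P) = -(63 + 7*((9 - 5)*(-2)) + 14*1) = -(63 + 7*(4*(-2)) + 14) = -(63 + 7*(-8) + 14) = -(63 - 56 + 14) = -1*21 = -21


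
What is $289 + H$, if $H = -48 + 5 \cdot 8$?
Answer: $281$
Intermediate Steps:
$H = -8$ ($H = -48 + 40 = -8$)
$289 + H = 289 - 8 = 281$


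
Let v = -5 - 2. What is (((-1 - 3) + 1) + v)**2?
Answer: 100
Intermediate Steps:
v = -7
(((-1 - 3) + 1) + v)**2 = (((-1 - 3) + 1) - 7)**2 = ((-4 + 1) - 7)**2 = (-3 - 7)**2 = (-10)**2 = 100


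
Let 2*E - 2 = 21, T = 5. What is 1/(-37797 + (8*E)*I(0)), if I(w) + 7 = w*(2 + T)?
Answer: -1/38441 ≈ -2.6014e-5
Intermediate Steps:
E = 23/2 (E = 1 + (½)*21 = 1 + 21/2 = 23/2 ≈ 11.500)
I(w) = -7 + 7*w (I(w) = -7 + w*(2 + 5) = -7 + w*7 = -7 + 7*w)
1/(-37797 + (8*E)*I(0)) = 1/(-37797 + (8*(23/2))*(-7 + 7*0)) = 1/(-37797 + 92*(-7 + 0)) = 1/(-37797 + 92*(-7)) = 1/(-37797 - 644) = 1/(-38441) = -1/38441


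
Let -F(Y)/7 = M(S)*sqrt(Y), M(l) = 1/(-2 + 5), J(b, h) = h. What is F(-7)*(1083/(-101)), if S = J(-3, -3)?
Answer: 2527*I*sqrt(7)/101 ≈ 66.196*I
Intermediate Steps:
S = -3
M(l) = 1/3
F(Y) = -7*sqrt(Y)/3
F(-7)*(1083/(-101)) = (-7*I*sqrt(7)/3)*(1083/(-101)) = (-7*I*sqrt(7)/3)*(1083*(-1/101)) = -7*I*sqrt(7)/3*(-1083/101) = 2527*I*sqrt(7)/101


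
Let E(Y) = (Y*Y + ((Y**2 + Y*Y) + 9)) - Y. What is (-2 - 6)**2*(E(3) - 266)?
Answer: -14912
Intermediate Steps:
E(Y) = 9 - Y + 3*Y**2 (E(Y) = (Y**2 + ((Y**2 + Y**2) + 9)) - Y = (Y**2 + (2*Y**2 + 9)) - Y = (Y**2 + (9 + 2*Y**2)) - Y = (9 + 3*Y**2) - Y = 9 - Y + 3*Y**2)
(-2 - 6)**2*(E(3) - 266) = (-2 - 6)**2*((9 - 1*3 + 3*3**2) - 266) = (-8)**2*((9 - 3 + 3*9) - 266) = 64*((9 - 3 + 27) - 266) = 64*(33 - 266) = 64*(-233) = -14912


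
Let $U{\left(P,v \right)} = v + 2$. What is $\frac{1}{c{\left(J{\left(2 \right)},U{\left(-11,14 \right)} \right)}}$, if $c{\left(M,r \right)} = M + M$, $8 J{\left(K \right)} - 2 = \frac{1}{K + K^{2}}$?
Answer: $\frac{24}{13} \approx 1.8462$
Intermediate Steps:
$U{\left(P,v \right)} = 2 + v$
$J{\left(K \right)} = \frac{1}{4} + \frac{1}{8 \left(K + K^{2}\right)}$
$c{\left(M,r \right)} = 2 M$
$\frac{1}{c{\left(J{\left(2 \right)},U{\left(-11,14 \right)} \right)}} = \frac{1}{2 \frac{1 + 2 \cdot 2 + 2 \cdot 2^{2}}{8 \cdot 2 \left(1 + 2\right)}} = \frac{1}{2 \cdot \frac{1}{8} \cdot \frac{1}{2} \cdot \frac{1}{3} \left(1 + 4 + 2 \cdot 4\right)} = \frac{1}{2 \cdot \frac{1}{8} \cdot \frac{1}{2} \cdot \frac{1}{3} \left(1 + 4 + 8\right)} = \frac{1}{2 \cdot \frac{1}{8} \cdot \frac{1}{2} \cdot \frac{1}{3} \cdot 13} = \frac{1}{2 \cdot \frac{13}{48}} = \frac{1}{\frac{13}{24}} = \frac{24}{13}$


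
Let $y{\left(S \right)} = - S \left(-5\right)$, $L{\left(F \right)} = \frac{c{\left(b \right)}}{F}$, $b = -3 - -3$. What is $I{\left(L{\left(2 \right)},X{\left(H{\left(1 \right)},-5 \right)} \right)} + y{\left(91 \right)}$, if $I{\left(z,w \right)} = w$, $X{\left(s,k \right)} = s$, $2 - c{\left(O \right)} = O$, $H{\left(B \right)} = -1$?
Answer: $454$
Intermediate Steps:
$b = 0$ ($b = -3 + 3 = 0$)
$c{\left(O \right)} = 2 - O$
$L{\left(F \right)} = \frac{2}{F}$ ($L{\left(F \right)} = \frac{2 - 0}{F} = \frac{2 + 0}{F} = \frac{2}{F}$)
$y{\left(S \right)} = 5 S$
$I{\left(L{\left(2 \right)},X{\left(H{\left(1 \right)},-5 \right)} \right)} + y{\left(91 \right)} = -1 + 5 \cdot 91 = -1 + 455 = 454$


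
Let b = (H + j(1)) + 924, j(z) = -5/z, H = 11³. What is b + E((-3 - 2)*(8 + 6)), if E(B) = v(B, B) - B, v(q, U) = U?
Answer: 2250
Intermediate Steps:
H = 1331
b = 2250 (b = (1331 - 5/1) + 924 = (1331 - 5*1) + 924 = (1331 - 5) + 924 = 1326 + 924 = 2250)
E(B) = 0 (E(B) = B - B = 0)
b + E((-3 - 2)*(8 + 6)) = 2250 + 0 = 2250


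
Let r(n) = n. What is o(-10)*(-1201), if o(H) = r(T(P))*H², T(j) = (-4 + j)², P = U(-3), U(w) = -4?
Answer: -7686400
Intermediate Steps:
P = -4
o(H) = 64*H² (o(H) = (-4 - 4)²*H² = (-8)²*H² = 64*H²)
o(-10)*(-1201) = (64*(-10)²)*(-1201) = (64*100)*(-1201) = 6400*(-1201) = -7686400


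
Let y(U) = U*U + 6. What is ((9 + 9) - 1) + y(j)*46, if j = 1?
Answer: 339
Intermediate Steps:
y(U) = 6 + U² (y(U) = U² + 6 = 6 + U²)
((9 + 9) - 1) + y(j)*46 = ((9 + 9) - 1) + (6 + 1²)*46 = (18 - 1) + (6 + 1)*46 = 17 + 7*46 = 17 + 322 = 339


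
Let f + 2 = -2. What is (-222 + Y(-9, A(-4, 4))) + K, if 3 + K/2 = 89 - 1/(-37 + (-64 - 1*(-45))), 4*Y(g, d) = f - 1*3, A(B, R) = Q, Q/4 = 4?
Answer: -362/7 ≈ -51.714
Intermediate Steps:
f = -4 (f = -2 - 2 = -4)
Q = 16 (Q = 4*4 = 16)
A(B, R) = 16
Y(g, d) = -7/4 (Y(g, d) = (-4 - 1*3)/4 = (-4 - 3)/4 = (¼)*(-7) = -7/4)
K = 4817/28 (K = -6 + 2*(89 - 1/(-37 + (-64 - 1*(-45)))) = -6 + 2*(89 - 1/(-37 + (-64 + 45))) = -6 + 2*(89 - 1/(-37 - 19)) = -6 + 2*(89 - 1/(-56)) = -6 + 2*(89 - 1*(-1/56)) = -6 + 2*(89 + 1/56) = -6 + 2*(4985/56) = -6 + 4985/28 = 4817/28 ≈ 172.04)
(-222 + Y(-9, A(-4, 4))) + K = (-222 - 7/4) + 4817/28 = -895/4 + 4817/28 = -362/7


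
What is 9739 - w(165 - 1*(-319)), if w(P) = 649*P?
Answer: -304377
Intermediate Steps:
9739 - w(165 - 1*(-319)) = 9739 - 649*(165 - 1*(-319)) = 9739 - 649*(165 + 319) = 9739 - 649*484 = 9739 - 1*314116 = 9739 - 314116 = -304377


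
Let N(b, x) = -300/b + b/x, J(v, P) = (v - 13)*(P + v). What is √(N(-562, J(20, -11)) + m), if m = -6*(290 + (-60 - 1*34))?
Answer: 20*I*√103106206/5901 ≈ 34.415*I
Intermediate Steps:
J(v, P) = (-13 + v)*(P + v)
m = -1176 (m = -6*(290 + (-60 - 34)) = -6*(290 - 94) = -6*196 = -1176)
√(N(-562, J(20, -11)) + m) = √((-300/(-562) - 562/(20² - 13*(-11) - 13*20 - 11*20)) - 1176) = √((-300*(-1/562) - 562/(400 + 143 - 260 - 220)) - 1176) = √((150/281 - 562/63) - 1176) = √(-148472/17703 - 1176) = √(-20967200/17703) = 20*I*√103106206/5901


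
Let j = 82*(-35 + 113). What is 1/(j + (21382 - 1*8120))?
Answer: 1/19658 ≈ 5.0870e-5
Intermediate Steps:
j = 6396 (j = 82*78 = 6396)
1/(j + (21382 - 1*8120)) = 1/(6396 + (21382 - 1*8120)) = 1/(6396 + (21382 - 8120)) = 1/(6396 + 13262) = 1/19658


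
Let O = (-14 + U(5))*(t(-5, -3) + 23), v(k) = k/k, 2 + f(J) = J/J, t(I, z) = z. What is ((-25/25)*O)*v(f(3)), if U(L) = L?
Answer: 180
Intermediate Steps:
f(J) = -1 (f(J) = -2 + J/J = -2 + 1 = -1)
v(k) = 1
O = -180 (O = (-14 + 5)*(-3 + 23) = -9*20 = -180)
((-25/25)*O)*v(f(3)) = (-25/25*(-180))*1 = (-25*1/25*(-180))*1 = -1*(-180)*1 = 180*1 = 180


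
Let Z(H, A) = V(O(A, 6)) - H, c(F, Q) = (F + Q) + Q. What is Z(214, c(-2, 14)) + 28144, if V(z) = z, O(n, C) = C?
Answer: 27936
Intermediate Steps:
c(F, Q) = F + 2*Q
Z(H, A) = 6 - H
Z(214, c(-2, 14)) + 28144 = (6 - 1*214) + 28144 = (6 - 214) + 28144 = -208 + 28144 = 27936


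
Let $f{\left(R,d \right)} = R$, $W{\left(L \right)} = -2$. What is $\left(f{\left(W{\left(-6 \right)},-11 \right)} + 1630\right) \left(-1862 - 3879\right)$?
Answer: $-9346348$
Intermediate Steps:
$\left(f{\left(W{\left(-6 \right)},-11 \right)} + 1630\right) \left(-1862 - 3879\right) = \left(-2 + 1630\right) \left(-1862 - 3879\right) = 1628 \left(-1862 - 3879\right) = 1628 \left(-5741\right) = -9346348$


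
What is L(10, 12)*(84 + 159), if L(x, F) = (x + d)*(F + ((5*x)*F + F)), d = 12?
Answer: 3335904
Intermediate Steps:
L(x, F) = (12 + x)*(2*F + 5*F*x) (L(x, F) = (x + 12)*(F + ((5*x)*F + F)) = (12 + x)*(F + (5*F*x + F)) = (12 + x)*(F + (F + 5*F*x)) = (12 + x)*(2*F + 5*F*x))
L(10, 12)*(84 + 159) = (12*(24 + 5*10² + 62*10))*(84 + 159) = (12*(24 + 5*100 + 620))*243 = (12*(24 + 500 + 620))*243 = (12*1144)*243 = 13728*243 = 3335904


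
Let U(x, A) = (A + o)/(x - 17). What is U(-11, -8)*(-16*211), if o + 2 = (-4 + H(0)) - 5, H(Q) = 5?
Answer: -1688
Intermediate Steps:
o = -6 (o = -2 + ((-4 + 5) - 5) = -2 + (1 - 5) = -2 - 4 = -6)
U(x, A) = (-6 + A)/(-17 + x) (U(x, A) = (A - 6)/(x - 17) = (-6 + A)/(-17 + x))
U(-11, -8)*(-16*211) = ((-6 - 8)/(-17 - 11))*(-16*211) = (-14/(-28))*(-3376) = -1/28*(-14)*(-3376) = (½)*(-3376) = -1688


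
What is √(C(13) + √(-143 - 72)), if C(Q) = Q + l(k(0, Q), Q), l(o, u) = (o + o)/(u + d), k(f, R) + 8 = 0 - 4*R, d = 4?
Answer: √(1717 + 289*I*√215)/17 ≈ 3.2986 + 2.2226*I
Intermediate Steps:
k(f, R) = -8 - 4*R (k(f, R) = -8 + (0 - 4*R) = -8 - 4*R)
l(o, u) = 2*o/(4 + u) (l(o, u) = (o + o)/(u + 4) = (2*o)/(4 + u) = 2*o/(4 + u))
C(Q) = Q + 2*(-8 - 4*Q)/(4 + Q)
√(C(13) + √(-143 - 72)) = √((-16 + 13² - 4*13)/(4 + 13) + √(-143 - 72)) = √((-16 + 169 - 52)/17 + √(-215)) = √((1/17)*101 + I*√215) = √(101/17 + I*√215)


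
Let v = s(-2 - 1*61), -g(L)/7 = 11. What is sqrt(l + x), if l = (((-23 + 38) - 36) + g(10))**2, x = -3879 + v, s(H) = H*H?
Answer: sqrt(9694) ≈ 98.458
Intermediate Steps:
g(L) = -77 (g(L) = -7*11 = -77)
s(H) = H**2
v = 3969 (v = (-2 - 1*61)**2 = (-2 - 61)**2 = (-63)**2 = 3969)
x = 90 (x = -3879 + 3969 = 90)
l = 9604 (l = (((-23 + 38) - 36) - 77)**2 = ((15 - 36) - 77)**2 = (-21 - 77)**2 = (-98)**2 = 9604)
sqrt(l + x) = sqrt(9604 + 90) = sqrt(9694)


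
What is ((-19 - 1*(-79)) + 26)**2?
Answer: 7396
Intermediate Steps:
((-19 - 1*(-79)) + 26)**2 = ((-19 + 79) + 26)**2 = (60 + 26)**2 = 86**2 = 7396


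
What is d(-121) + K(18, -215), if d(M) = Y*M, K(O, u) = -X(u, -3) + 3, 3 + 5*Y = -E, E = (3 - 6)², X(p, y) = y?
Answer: 1482/5 ≈ 296.40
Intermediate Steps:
E = 9 (E = (-3)² = 9)
Y = -12/5 (Y = -⅗ + (-1*9)/5 = -⅗ + (⅕)*(-9) = -⅗ - 9/5 = -12/5 ≈ -2.4000)
K(O, u) = 6 (K(O, u) = -1*(-3) + 3 = 3 + 3 = 6)
d(M) = -12*M/5
d(-121) + K(18, -215) = -12/5*(-121) + 6 = 1452/5 + 6 = 1482/5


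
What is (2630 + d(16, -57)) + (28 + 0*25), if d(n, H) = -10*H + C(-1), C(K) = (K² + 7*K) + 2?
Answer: 3224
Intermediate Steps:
C(K) = 2 + K² + 7*K
d(n, H) = -4 - 10*H (d(n, H) = -10*H + (2 + (-1)² + 7*(-1)) = -10*H + (2 + 1 - 7) = -10*H - 4 = -4 - 10*H)
(2630 + d(16, -57)) + (28 + 0*25) = (2630 + (-4 - 10*(-57))) + (28 + 0*25) = (2630 + (-4 + 570)) + (28 + 0) = (2630 + 566) + 28 = 3196 + 28 = 3224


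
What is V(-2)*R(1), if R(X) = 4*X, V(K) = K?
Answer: -8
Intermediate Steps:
V(-2)*R(1) = -8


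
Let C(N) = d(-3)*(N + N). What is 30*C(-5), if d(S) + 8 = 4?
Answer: 1200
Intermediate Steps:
d(S) = -4 (d(S) = -8 + 4 = -4)
C(N) = -8*N (C(N) = -4*(N + N) = -8*N)
30*C(-5) = 30*(-8*(-5)) = 30*40 = 1200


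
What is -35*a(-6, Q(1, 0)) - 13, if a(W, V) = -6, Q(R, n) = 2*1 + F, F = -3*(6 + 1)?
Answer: 197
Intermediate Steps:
F = -21 (F = -3*7 = -21)
Q(R, n) = -19 (Q(R, n) = 2*1 - 21 = 2 - 21 = -19)
-35*a(-6, Q(1, 0)) - 13 = -35*(-6) - 13 = 210 - 13 = 197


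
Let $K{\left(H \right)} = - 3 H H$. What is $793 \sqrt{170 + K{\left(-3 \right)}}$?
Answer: $793 \sqrt{143} \approx 9482.9$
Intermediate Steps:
$K{\left(H \right)} = - 3 H^{2}$
$793 \sqrt{170 + K{\left(-3 \right)}} = 793 \sqrt{170 - 3 \left(-3\right)^{2}} = 793 \sqrt{170 - 27} = 793 \sqrt{143}$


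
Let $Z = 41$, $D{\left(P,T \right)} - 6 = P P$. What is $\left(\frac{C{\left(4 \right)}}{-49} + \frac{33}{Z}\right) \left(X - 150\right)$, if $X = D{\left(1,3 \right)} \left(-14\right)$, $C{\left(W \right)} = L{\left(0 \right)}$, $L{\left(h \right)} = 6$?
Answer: $- \frac{340008}{2009} \approx -169.24$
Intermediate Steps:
$D{\left(P,T \right)} = 6 + P^{2}$ ($D{\left(P,T \right)} = 6 + P P = 6 + P^{2}$)
$C{\left(W \right)} = 6$
$X = -98$ ($X = \left(6 + 1^{2}\right) \left(-14\right) = \left(6 + 1\right) \left(-14\right) = 7 \left(-14\right) = -98$)
$\left(\frac{C{\left(4 \right)}}{-49} + \frac{33}{Z}\right) \left(X - 150\right) = \left(\frac{6}{-49} + \frac{33}{41}\right) \left(-98 - 150\right) = \left(6 \left(- \frac{1}{49}\right) + 33 \cdot \frac{1}{41}\right) \left(-248\right) = \left(- \frac{6}{49} + \frac{33}{41}\right) \left(-248\right) = \frac{1371}{2009} \left(-248\right) = - \frac{340008}{2009}$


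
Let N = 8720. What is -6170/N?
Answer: -617/872 ≈ -0.70757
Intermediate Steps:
-6170/N = -6170/8720 = -6170*1/8720 = -617/872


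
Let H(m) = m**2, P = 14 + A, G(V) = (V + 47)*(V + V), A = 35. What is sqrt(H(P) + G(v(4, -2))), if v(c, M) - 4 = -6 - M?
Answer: 49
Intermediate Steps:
v(c, M) = -2 - M (v(c, M) = 4 + (-6 - M) = -2 - M)
G(V) = 2*V*(47 + V) (G(V) = (47 + V)*(2*V) = 2*V*(47 + V))
P = 49 (P = 14 + 35 = 49)
sqrt(H(P) + G(v(4, -2))) = sqrt(49**2 + 2*(-2 - 1*(-2))*(47 + (-2 - 1*(-2)))) = sqrt(2401 + 2*(-2 + 2)*(47 + (-2 + 2))) = sqrt(2401 + 2*0*(47 + 0)) = sqrt(2401 + 2*0*47) = sqrt(2401 + 0) = sqrt(2401) = 49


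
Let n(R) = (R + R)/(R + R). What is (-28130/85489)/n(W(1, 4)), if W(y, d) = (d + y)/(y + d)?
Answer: -28130/85489 ≈ -0.32905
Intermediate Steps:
W(y, d) = 1 (W(y, d) = (d + y)/(d + y) = 1)
n(R) = 1 (n(R) = (2*R)/((2*R)) = (2*R)*(1/(2*R)) = 1)
(-28130/85489)/n(W(1, 4)) = -28130/85489/1 = -28130*1/85489*1 = -28130/85489*1 = -28130/85489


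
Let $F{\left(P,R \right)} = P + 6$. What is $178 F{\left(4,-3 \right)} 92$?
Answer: $163760$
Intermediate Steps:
$F{\left(P,R \right)} = 6 + P$
$178 F{\left(4,-3 \right)} 92 = 178 \left(6 + 4\right) 92 = 178 \cdot 10 \cdot 92 = 1780 \cdot 92 = 163760$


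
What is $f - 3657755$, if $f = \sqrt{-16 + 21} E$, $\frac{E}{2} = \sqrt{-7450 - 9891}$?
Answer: $-3657755 + 2 i \sqrt{86705} \approx -3.6578 \cdot 10^{6} + 588.91 i$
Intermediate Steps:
$E = 2 i \sqrt{17341}$ ($E = 2 \sqrt{-7450 - 9891} = 2 \sqrt{-17341} = 2 i \sqrt{17341} \approx 263.37 i$)
$f = 2 i \sqrt{86705}$ ($f = \sqrt{-16 + 21} \cdot 2 i \sqrt{17341} = \sqrt{5} \cdot 2 i \sqrt{17341} = 2 i \sqrt{86705} \approx 588.91 i$)
$f - 3657755 = 2 i \sqrt{86705} - 3657755 = -3657755 + 2 i \sqrt{86705}$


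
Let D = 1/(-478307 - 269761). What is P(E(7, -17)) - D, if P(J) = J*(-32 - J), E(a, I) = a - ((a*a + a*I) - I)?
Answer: -4129335359/748068 ≈ -5520.0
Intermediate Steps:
D = -1/748068 (D = 1/(-748068) = -1/748068 ≈ -1.3368e-6)
E(a, I) = I + a - a² - I*a (E(a, I) = a - ((a² + I*a) - I) = a - (a² - I + I*a) = a + (I - a² - I*a) = I + a - a² - I*a)
P(E(7, -17)) - D = -(-17 + 7 - 1*7² - 1*(-17)*7)*(32 + (-17 + 7 - 1*7² - 1*(-17)*7)) - 1*(-1/748068) = -(-17 + 7 - 1*49 + 119)*(32 + (-17 + 7 - 1*49 + 119)) + 1/748068 = -(-17 + 7 - 49 + 119)*(32 + (-17 + 7 - 49 + 119)) + 1/748068 = -1*60*(32 + 60) + 1/748068 = -1*60*92 + 1/748068 = -5520 + 1/748068 = -4129335359/748068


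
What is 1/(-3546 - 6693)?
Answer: -1/10239 ≈ -9.7666e-5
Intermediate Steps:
1/(-3546 - 6693) = 1/(-10239) = -1/10239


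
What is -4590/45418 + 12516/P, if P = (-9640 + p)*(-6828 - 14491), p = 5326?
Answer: -35131217521/348091749949 ≈ -0.10093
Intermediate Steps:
P = 91970166 (P = (-9640 + 5326)*(-6828 - 14491) = -4314*(-21319) = 91970166)
-4590/45418 + 12516/P = -4590/45418 + 12516/91970166 = -4590*1/45418 + 12516*(1/91970166) = -2295/22709 + 2086/15328361 = -35131217521/348091749949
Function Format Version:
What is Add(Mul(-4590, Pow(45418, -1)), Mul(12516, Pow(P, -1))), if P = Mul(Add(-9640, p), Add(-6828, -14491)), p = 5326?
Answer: Rational(-35131217521, 348091749949) ≈ -0.10093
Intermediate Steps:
P = 91970166 (P = Mul(Add(-9640, 5326), Add(-6828, -14491)) = Mul(-4314, -21319) = 91970166)
Add(Mul(-4590, Pow(45418, -1)), Mul(12516, Pow(P, -1))) = Add(Mul(-4590, Pow(45418, -1)), Mul(12516, Pow(91970166, -1))) = Add(Mul(-4590, Rational(1, 45418)), Mul(12516, Rational(1, 91970166))) = Add(Rational(-2295, 22709), Rational(2086, 15328361)) = Rational(-35131217521, 348091749949)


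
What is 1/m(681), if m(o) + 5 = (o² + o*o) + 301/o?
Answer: 681/631639378 ≈ 1.0781e-6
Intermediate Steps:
m(o) = -5 + 2*o² + 301/o (m(o) = -5 + ((o² + o*o) + 301/o) = -5 + ((o² + o²) + 301/o) = -5 + (2*o² + 301/o) = -5 + 2*o² + 301/o)
1/m(681) = 1/(-5 + 2*681² + 301/681) = 1/(-5 + 2*463761 + 301*(1/681)) = 1/(-5 + 927522 + 301/681) = 1/(631639378/681) = 681/631639378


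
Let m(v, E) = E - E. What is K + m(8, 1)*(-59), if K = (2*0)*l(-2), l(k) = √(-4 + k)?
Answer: 0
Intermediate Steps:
m(v, E) = 0
K = 0 (K = (2*0)*√(-4 - 2) = 0*√(-6) = 0*(I*√6) = 0)
K + m(8, 1)*(-59) = 0 + 0*(-59) = 0 + 0 = 0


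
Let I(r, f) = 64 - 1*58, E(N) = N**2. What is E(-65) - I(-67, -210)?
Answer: 4219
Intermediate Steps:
I(r, f) = 6 (I(r, f) = 64 - 58 = 6)
E(-65) - I(-67, -210) = (-65)**2 - 1*6 = 4225 - 6 = 4219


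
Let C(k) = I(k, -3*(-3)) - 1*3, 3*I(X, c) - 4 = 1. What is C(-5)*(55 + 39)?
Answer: -376/3 ≈ -125.33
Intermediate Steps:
I(X, c) = 5/3 (I(X, c) = 4/3 + (1/3)*1 = 4/3 + 1/3 = 5/3)
C(k) = -4/3 (C(k) = 5/3 - 1*3 = 5/3 - 3 = -4/3)
C(-5)*(55 + 39) = -4*(55 + 39)/3 = -4/3*94 = -376/3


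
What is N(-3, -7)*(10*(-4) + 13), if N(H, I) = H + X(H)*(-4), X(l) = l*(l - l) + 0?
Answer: 81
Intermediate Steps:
X(l) = 0 (X(l) = l*0 + 0 = 0 + 0 = 0)
N(H, I) = H (N(H, I) = H + 0*(-4) = H + 0 = H)
N(-3, -7)*(10*(-4) + 13) = -3*(10*(-4) + 13) = -3*(-40 + 13) = -3*(-27) = 81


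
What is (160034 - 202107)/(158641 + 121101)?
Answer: -42073/279742 ≈ -0.15040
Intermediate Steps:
(160034 - 202107)/(158641 + 121101) = -42073/279742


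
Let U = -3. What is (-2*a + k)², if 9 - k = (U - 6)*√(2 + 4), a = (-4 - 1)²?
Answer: 2167 - 738*√6 ≈ 359.28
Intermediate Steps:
a = 25 (a = (-5)² = 25)
k = 9 + 9*√6 (k = 9 - (-3 - 6)*√(2 + 4) = 9 - (-9)*√6 = 9 + 9*√6 ≈ 31.045)
(-2*a + k)² = (-2*25 + (9 + 9*√6))² = (-50 + (9 + 9*√6))² = (-41 + 9*√6)²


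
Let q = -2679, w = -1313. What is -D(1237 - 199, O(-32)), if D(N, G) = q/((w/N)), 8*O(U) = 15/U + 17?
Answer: -2780802/1313 ≈ -2117.9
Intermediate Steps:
O(U) = 17/8 + 15/(8*U) (O(U) = (15/U + 17)/8 = (17 + 15/U)/8 = 17/8 + 15/(8*U))
D(N, G) = 2679*N/1313 (D(N, G) = -2679*(-N/1313) = -(-2679)*N/1313 = 2679*N/1313)
-D(1237 - 199, O(-32)) = -2679*(1237 - 199)/1313 = -2679*1038/1313 = -1*2780802/1313 = -2780802/1313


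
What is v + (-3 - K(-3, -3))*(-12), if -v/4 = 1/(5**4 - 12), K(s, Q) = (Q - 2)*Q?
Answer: 132404/613 ≈ 215.99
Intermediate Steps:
K(s, Q) = Q*(-2 + Q) (K(s, Q) = (-2 + Q)*Q = Q*(-2 + Q))
v = -4/613 (v = -4/(5**4 - 12) = -4/(625 - 12) = -4/613 ≈ -0.0065253)
v + (-3 - K(-3, -3))*(-12) = -4/613 + (-3 - (-3)*(-2 - 3))*(-12) = -4/613 + (-3 - (-3)*(-5))*(-12) = -4/613 + (-3 - 1*15)*(-12) = -4/613 + (-3 - 15)*(-12) = -4/613 - 18*(-12) = -4/613 + 216 = 132404/613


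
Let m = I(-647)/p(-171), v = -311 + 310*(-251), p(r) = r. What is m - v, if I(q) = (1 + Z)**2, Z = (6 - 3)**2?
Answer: 13358591/171 ≈ 78120.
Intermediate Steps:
Z = 9 (Z = 3**2 = 9)
I(q) = 100 (I(q) = (1 + 9)**2 = 10**2 = 100)
v = -78121 (v = -311 - 77810 = -78121)
m = -100/171 (m = 100/(-171) = 100*(-1/171) = -100/171 ≈ -0.58479)
m - v = -100/171 - 1*(-78121) = -100/171 + 78121 = 13358591/171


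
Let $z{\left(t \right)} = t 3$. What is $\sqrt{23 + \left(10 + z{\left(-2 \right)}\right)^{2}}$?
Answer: $\sqrt{39} \approx 6.245$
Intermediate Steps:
$z{\left(t \right)} = 3 t$
$\sqrt{23 + \left(10 + z{\left(-2 \right)}\right)^{2}} = \sqrt{23 + \left(10 + 3 \left(-2\right)\right)^{2}} = \sqrt{23 + \left(10 - 6\right)^{2}} = \sqrt{23 + 4^{2}} = \sqrt{23 + 16} = \sqrt{39}$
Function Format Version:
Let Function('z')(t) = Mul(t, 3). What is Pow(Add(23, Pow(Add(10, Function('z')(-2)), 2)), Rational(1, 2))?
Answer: Pow(39, Rational(1, 2)) ≈ 6.2450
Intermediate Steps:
Function('z')(t) = Mul(3, t)
Pow(Add(23, Pow(Add(10, Function('z')(-2)), 2)), Rational(1, 2)) = Pow(Add(23, Pow(Add(10, Mul(3, -2)), 2)), Rational(1, 2)) = Pow(Add(23, Pow(Add(10, -6), 2)), Rational(1, 2)) = Pow(Add(23, Pow(4, 2)), Rational(1, 2)) = Pow(Add(23, 16), Rational(1, 2)) = Pow(39, Rational(1, 2))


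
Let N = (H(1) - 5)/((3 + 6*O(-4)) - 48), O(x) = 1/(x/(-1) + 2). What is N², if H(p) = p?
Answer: 1/121 ≈ 0.0082645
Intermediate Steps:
O(x) = 1/(2 - x) (O(x) = 1/(x*(-1) + 2) = 1/(-x + 2) = 1/(2 - x))
N = 1/11 (N = (1 - 5)/((3 + 6*(-1/(-2 - 4))) - 48) = -4/((3 + 6*(-1/(-6))) - 48) = -4/((3 + 6*(-1*(-⅙))) - 48) = -4/((3 + 6*(⅙)) - 48) = -4/((3 + 1) - 48) = -4/(4 - 48) = -4/(-44) = -4*(-1/44) = 1/11 ≈ 0.090909)
N² = (1/11)² = 1/121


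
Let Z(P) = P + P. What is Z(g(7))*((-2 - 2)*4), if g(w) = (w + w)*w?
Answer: -3136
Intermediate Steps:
g(w) = 2*w² (g(w) = (2*w)*w = 2*w²)
Z(P) = 2*P
Z(g(7))*((-2 - 2)*4) = (2*(2*7²))*((-2 - 2)*4) = (2*(2*49))*(-4*4) = (2*98)*(-16) = 196*(-16) = -3136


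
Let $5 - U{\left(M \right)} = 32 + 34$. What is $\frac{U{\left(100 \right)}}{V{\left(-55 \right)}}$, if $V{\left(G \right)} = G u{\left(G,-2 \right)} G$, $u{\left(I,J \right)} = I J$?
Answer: $- \frac{61}{332750} \approx -0.00018332$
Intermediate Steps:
$V{\left(G \right)} = - 2 G^{3}$ ($V{\left(G \right)} = G G \left(-2\right) G = G \left(- 2 G\right) G = - 2 G^{2} G = - 2 G^{3}$)
$U{\left(M \right)} = -61$ ($U{\left(M \right)} = 5 - \left(32 + 34\right) = 5 - 66 = -61$)
$\frac{U{\left(100 \right)}}{V{\left(-55 \right)}} = - \frac{61}{\left(-2\right) \left(-55\right)^{3}} = - \frac{61}{\left(-2\right) \left(-166375\right)} = - \frac{61}{332750}$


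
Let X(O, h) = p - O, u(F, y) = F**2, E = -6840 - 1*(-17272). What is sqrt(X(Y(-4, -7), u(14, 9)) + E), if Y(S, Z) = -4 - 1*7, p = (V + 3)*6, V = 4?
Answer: 3*sqrt(1165) ≈ 102.40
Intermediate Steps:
E = 10432 (E = -6840 + 17272 = 10432)
p = 42 (p = (4 + 3)*6 = 7*6 = 42)
Y(S, Z) = -11 (Y(S, Z) = -4 - 7 = -11)
X(O, h) = 42 - O
sqrt(X(Y(-4, -7), u(14, 9)) + E) = sqrt((42 - 1*(-11)) + 10432) = sqrt((42 + 11) + 10432) = sqrt(53 + 10432) = sqrt(10485) = 3*sqrt(1165)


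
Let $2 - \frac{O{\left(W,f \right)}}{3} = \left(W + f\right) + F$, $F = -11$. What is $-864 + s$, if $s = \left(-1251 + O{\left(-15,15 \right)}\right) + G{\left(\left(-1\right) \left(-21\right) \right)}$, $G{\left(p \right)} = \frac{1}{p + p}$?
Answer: $- \frac{87191}{42} \approx -2076.0$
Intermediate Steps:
$O{\left(W,f \right)} = 39 - 3 W - 3 f$ ($O{\left(W,f \right)} = 6 - 3 \left(\left(W + f\right) - 11\right) = 6 - 3 \left(-11 + W + f\right) = 6 - \left(-33 + 3 W + 3 f\right) = 39 - 3 W - 3 f$)
$G{\left(p \right)} = \frac{1}{2 p}$
$s = - \frac{50903}{42}$ ($s = \left(-1251 - -39\right) + \frac{1}{2 \left(\left(-1\right) \left(-21\right)\right)} = \left(-1251 + \left(39 + 45 - 45\right)\right) + \frac{1}{2 \cdot 21} = \left(-1251 + 39\right) + \frac{1}{2} \cdot \frac{1}{21} = -1212 + \frac{1}{42} = - \frac{50903}{42} \approx -1212.0$)
$-864 + s = -864 - \frac{50903}{42} = - \frac{87191}{42}$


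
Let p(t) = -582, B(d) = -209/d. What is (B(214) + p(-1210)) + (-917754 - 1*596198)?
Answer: -324110485/214 ≈ -1.5145e+6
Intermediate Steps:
(B(214) + p(-1210)) + (-917754 - 1*596198) = (-209/214 - 582) + (-917754 - 1*596198) = (-209*1/214 - 582) + (-917754 - 596198) = (-209/214 - 582) - 1513952 = -124757/214 - 1513952 = -324110485/214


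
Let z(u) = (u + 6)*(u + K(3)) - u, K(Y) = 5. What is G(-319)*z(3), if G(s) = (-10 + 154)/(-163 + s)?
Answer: -4968/241 ≈ -20.614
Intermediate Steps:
G(s) = 144/(-163 + s)
z(u) = -u + (5 + u)*(6 + u) (z(u) = (u + 6)*(u + 5) - u = (6 + u)*(5 + u) - u = (5 + u)*(6 + u) - u = -u + (5 + u)*(6 + u))
G(-319)*z(3) = (144/(-163 - 319))*(30 + 3**2 + 10*3) = (144/(-482))*(30 + 9 + 30) = (144*(-1/482))*69 = -72/241*69 = -4968/241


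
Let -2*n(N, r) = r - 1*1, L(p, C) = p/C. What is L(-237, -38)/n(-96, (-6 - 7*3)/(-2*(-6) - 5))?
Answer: 1659/646 ≈ 2.5681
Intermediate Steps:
n(N, r) = ½ - r/2 (n(N, r) = -(r - 1*1)/2 = -(r - 1)/2 = -(-1 + r)/2 = ½ - r/2)
L(-237, -38)/n(-96, (-6 - 7*3)/(-2*(-6) - 5)) = (-237/(-38))/(½ - (-6 - 7*3)/(2*(-2*(-6) - 5))) = (-237*(-1/38))/(½ - (-6 - 21)/(2*(12 - 5))) = 237/(38*(½ - (-27)/(2*7))) = 237/(38*(½ - ½*(-27/7))) = 237/(38*(½ + 27/14)) = 237/(38*(17/7)) = (237/38)*(7/17) = 1659/646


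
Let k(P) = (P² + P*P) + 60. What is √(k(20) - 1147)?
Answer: I*√287 ≈ 16.941*I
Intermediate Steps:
k(P) = 60 + 2*P² (k(P) = (P² + P²) + 60 = 2*P² + 60 = 60 + 2*P²)
√(k(20) - 1147) = √((60 + 2*20²) - 1147) = √((60 + 2*400) - 1147) = √((60 + 800) - 1147) = √(860 - 1147) = √(-287) = I*√287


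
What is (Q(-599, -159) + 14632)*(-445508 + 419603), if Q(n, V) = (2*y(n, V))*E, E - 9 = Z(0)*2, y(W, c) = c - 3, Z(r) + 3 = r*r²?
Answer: -353862300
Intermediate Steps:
Z(r) = -3 + r³ (Z(r) = -3 + r*r² = -3 + r³)
y(W, c) = -3 + c
E = 3 (E = 9 + (-3 + 0³)*2 = 9 + (-3 + 0)*2 = 9 - 3*2 = 9 - 6 = 3)
Q(n, V) = -18 + 6*V (Q(n, V) = (2*(-3 + V))*3 = (-6 + 2*V)*3 = -18 + 6*V)
(Q(-599, -159) + 14632)*(-445508 + 419603) = ((-18 + 6*(-159)) + 14632)*(-445508 + 419603) = ((-18 - 954) + 14632)*(-25905) = (-972 + 14632)*(-25905) = 13660*(-25905) = -353862300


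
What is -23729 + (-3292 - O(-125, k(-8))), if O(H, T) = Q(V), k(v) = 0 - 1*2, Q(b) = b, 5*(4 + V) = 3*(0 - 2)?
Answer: -135079/5 ≈ -27016.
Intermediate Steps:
V = -26/5 (V = -4 + (3*(0 - 2))/5 = -4 + (3*(-2))/5 = -4 + (⅕)*(-6) = -4 - 6/5 = -26/5 ≈ -5.2000)
k(v) = -2 (k(v) = 0 - 2 = -2)
O(H, T) = -26/5
-23729 + (-3292 - O(-125, k(-8))) = -23729 + (-3292 - 1*(-26/5)) = -23729 + (-3292 + 26/5) = -23729 - 16434/5 = -135079/5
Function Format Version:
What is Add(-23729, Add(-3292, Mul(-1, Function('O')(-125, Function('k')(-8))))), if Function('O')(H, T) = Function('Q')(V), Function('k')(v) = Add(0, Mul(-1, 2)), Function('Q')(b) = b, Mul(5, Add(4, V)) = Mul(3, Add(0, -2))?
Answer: Rational(-135079, 5) ≈ -27016.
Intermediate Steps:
V = Rational(-26, 5) (V = Add(-4, Mul(Rational(1, 5), Mul(3, Add(0, -2)))) = Add(-4, Mul(Rational(1, 5), Mul(3, -2))) = Add(-4, Mul(Rational(1, 5), -6)) = Add(-4, Rational(-6, 5)) = Rational(-26, 5) ≈ -5.2000)
Function('k')(v) = -2 (Function('k')(v) = Add(0, -2) = -2)
Function('O')(H, T) = Rational(-26, 5)
Add(-23729, Add(-3292, Mul(-1, Function('O')(-125, Function('k')(-8))))) = Add(-23729, Add(-3292, Mul(-1, Rational(-26, 5)))) = Add(-23729, Add(-3292, Rational(26, 5))) = Add(-23729, Rational(-16434, 5)) = Rational(-135079, 5)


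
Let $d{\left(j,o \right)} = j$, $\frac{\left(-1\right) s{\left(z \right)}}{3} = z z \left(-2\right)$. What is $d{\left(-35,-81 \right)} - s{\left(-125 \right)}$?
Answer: $-93785$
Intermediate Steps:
$s{\left(z \right)} = 6 z^{2}$ ($s{\left(z \right)} = - 3 z z \left(-2\right) = - 3 z^{2} \left(-2\right) = - 3 \left(- 2 z^{2}\right) = 6 z^{2}$)
$d{\left(-35,-81 \right)} - s{\left(-125 \right)} = -35 - 6 \left(-125\right)^{2} = -35 - 6 \cdot 15625 = -35 - 93750 = -93785$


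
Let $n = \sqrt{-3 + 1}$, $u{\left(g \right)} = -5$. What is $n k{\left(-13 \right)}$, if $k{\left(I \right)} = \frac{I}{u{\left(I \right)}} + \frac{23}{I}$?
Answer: $\frac{54 i \sqrt{2}}{65} \approx 1.1749 i$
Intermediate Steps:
$k{\left(I \right)} = \frac{23}{I} - \frac{I}{5}$ ($k{\left(I \right)} = \frac{I}{-5} + \frac{23}{I} = I \left(- \frac{1}{5}\right) + \frac{23}{I} = - \frac{I}{5} + \frac{23}{I} = \frac{23}{I} - \frac{I}{5}$)
$n = i \sqrt{2}$ ($n = \sqrt{-2} = i \sqrt{2} \approx 1.4142 i$)
$n k{\left(-13 \right)} = i \sqrt{2} \left(\frac{23}{-13} - - \frac{13}{5}\right) = i \sqrt{2} \left(23 \left(- \frac{1}{13}\right) + \frac{13}{5}\right) = i \sqrt{2} \left(- \frac{23}{13} + \frac{13}{5}\right) = i \sqrt{2} \cdot \frac{54}{65} = \frac{54 i \sqrt{2}}{65}$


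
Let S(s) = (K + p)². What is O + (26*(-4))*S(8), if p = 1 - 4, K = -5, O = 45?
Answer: -6611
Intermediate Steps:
p = -3
S(s) = 64 (S(s) = (-5 - 3)² = (-8)² = 64)
O + (26*(-4))*S(8) = 45 + (26*(-4))*64 = 45 - 104*64 = 45 - 6656 = -6611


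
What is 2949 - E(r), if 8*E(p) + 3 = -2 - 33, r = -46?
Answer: 11815/4 ≈ 2953.8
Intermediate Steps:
E(p) = -19/4 (E(p) = -3/8 + (-2 - 33)/8 = -3/8 + (⅛)*(-35) = -3/8 - 35/8 = -19/4)
2949 - E(r) = 2949 - 1*(-19/4) = 2949 + 19/4 = 11815/4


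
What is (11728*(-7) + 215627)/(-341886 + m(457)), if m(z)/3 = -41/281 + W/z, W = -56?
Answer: -17147650427/43904077881 ≈ -0.39057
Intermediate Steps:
m(z) = -123/281 - 168/z (m(z) = 3*(-41/281 - 56/z) = -123/281 - 168/z)
(11728*(-7) + 215627)/(-341886 + m(457)) = (11728*(-7) + 215627)/(-341886 + (-123/281 - 168/457)) = (-82096 + 215627)/(-341886 + (-123/281 - 168*1/457)) = 133531/(-341886 + (-123/281 - 168/457)) = 133531/(-341886 - 103419/128417) = 133531/(-43904077881/128417) = 133531*(-128417/43904077881) = -17147650427/43904077881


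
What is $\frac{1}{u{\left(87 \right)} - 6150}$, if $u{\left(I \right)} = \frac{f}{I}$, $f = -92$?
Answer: $- \frac{87}{535142} \approx -0.00016257$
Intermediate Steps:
$u{\left(I \right)} = - \frac{92}{I}$
$\frac{1}{u{\left(87 \right)} - 6150} = \frac{1}{- \frac{92}{87} - 6150} = \frac{1}{- \frac{535142}{87}} = - \frac{87}{535142}$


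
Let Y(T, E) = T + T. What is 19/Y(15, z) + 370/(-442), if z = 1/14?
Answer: -1351/6630 ≈ -0.20377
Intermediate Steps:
z = 1/14 ≈ 0.071429
Y(T, E) = 2*T
19/Y(15, z) + 370/(-442) = 19/((2*15)) + 370/(-442) = 19/30 + 370*(-1/442) = 19*(1/30) - 185/221 = 19/30 - 185/221 = -1351/6630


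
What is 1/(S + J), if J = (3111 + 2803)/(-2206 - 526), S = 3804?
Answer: 1366/5193307 ≈ 0.00026303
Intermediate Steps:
J = -2957/1366 (J = 5914/(-2732) = 5914*(-1/2732) = -2957/1366 ≈ -2.1647)
1/(S + J) = 1/(3804 - 2957/1366) = 1/(5193307/1366) = 1366/5193307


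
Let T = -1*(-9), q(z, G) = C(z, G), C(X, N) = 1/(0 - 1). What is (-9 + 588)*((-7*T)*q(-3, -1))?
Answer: 36477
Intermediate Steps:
C(X, N) = -1 (C(X, N) = 1/(-1) = -1)
q(z, G) = -1
T = 9
(-9 + 588)*((-7*T)*q(-3, -1)) = (-9 + 588)*(-7*9*(-1)) = 579*(-63*(-1)) = 579*63 = 36477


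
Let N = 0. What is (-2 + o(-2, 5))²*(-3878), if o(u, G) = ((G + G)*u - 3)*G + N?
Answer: -53085942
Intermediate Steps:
o(u, G) = G*(-3 + 2*G*u) (o(u, G) = ((G + G)*u - 3)*G + 0 = ((2*G)*u - 3)*G + 0 = (2*G*u - 3)*G + 0 = (-3 + 2*G*u)*G + 0 = G*(-3 + 2*G*u) + 0 = G*(-3 + 2*G*u))
(-2 + o(-2, 5))²*(-3878) = (-2 + 5*(-3 + 2*5*(-2)))²*(-3878) = (-2 + 5*(-3 - 20))²*(-3878) = (-2 + 5*(-23))²*(-3878) = (-2 - 115)²*(-3878) = (-117)²*(-3878) = 13689*(-3878) = -53085942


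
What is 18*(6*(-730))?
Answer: -78840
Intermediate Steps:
18*(6*(-730)) = 18*(-4380) = -78840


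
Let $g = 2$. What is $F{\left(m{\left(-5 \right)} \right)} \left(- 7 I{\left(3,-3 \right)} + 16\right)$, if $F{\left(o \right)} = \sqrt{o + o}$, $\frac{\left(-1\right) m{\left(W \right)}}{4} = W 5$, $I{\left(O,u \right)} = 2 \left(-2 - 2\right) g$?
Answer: $1280 \sqrt{2} \approx 1810.2$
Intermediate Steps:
$I{\left(O,u \right)} = -16$ ($I{\left(O,u \right)} = 2 \left(-2 - 2\right) 2 = 2 \left(-4\right) 2 = \left(-8\right) 2 = -16$)
$m{\left(W \right)} = - 20 W$ ($m{\left(W \right)} = - 4 W 5 = - 4 \cdot 5 W = - 20 W$)
$F{\left(o \right)} = \sqrt{2} \sqrt{o}$ ($F{\left(o \right)} = \sqrt{2 o} = \sqrt{2} \sqrt{o}$)
$F{\left(m{\left(-5 \right)} \right)} \left(- 7 I{\left(3,-3 \right)} + 16\right) = \sqrt{2} \sqrt{\left(-20\right) \left(-5\right)} \left(\left(-7\right) \left(-16\right) + 16\right) = \sqrt{2} \sqrt{100} \left(112 + 16\right) = \sqrt{2} \cdot 10 \cdot 128 = 10 \sqrt{2} \cdot 128 = 1280 \sqrt{2}$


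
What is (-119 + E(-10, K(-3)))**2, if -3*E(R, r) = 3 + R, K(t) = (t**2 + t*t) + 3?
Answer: 122500/9 ≈ 13611.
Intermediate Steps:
K(t) = 3 + 2*t**2 (K(t) = (t**2 + t**2) + 3 = 2*t**2 + 3 = 3 + 2*t**2)
E(R, r) = -1 - R/3 (E(R, r) = -(3 + R)/3 = -1 - R/3)
(-119 + E(-10, K(-3)))**2 = (-119 + (-1 - 1/3*(-10)))**2 = (-119 + (-1 + 10/3))**2 = (-119 + 7/3)**2 = (-350/3)**2 = 122500/9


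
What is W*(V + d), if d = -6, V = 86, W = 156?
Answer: 12480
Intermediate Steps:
W*(V + d) = 156*(86 - 6) = 156*80 = 12480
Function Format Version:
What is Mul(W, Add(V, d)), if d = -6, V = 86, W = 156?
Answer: 12480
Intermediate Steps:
Mul(W, Add(V, d)) = Mul(156, Add(86, -6)) = Mul(156, 80) = 12480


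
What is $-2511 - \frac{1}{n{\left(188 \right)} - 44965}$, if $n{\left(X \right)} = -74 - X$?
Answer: $- \frac{113564996}{45227} \approx -2511.0$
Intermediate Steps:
$-2511 - \frac{1}{n{\left(188 \right)} - 44965} = -2511 - \frac{1}{\left(-74 - 188\right) - 44965} = -2511 - \frac{1}{-262 - 44965} = -2511 - \frac{1}{-45227} = -2511 - - \frac{1}{45227} = -2511 + \frac{1}{45227} = - \frac{113564996}{45227}$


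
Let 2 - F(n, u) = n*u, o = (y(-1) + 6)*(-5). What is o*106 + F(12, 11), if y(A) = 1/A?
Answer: -2780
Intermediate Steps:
o = -25 (o = (1/(-1) + 6)*(-5) = (-1 + 6)*(-5) = 5*(-5) = -25)
F(n, u) = 2 - n*u
o*106 + F(12, 11) = -25*106 + (2 - 1*12*11) = -2650 + (2 - 132) = -2650 - 130 = -2780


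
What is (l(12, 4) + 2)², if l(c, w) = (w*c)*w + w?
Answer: 39204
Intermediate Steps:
l(c, w) = w + c*w² (l(c, w) = (c*w)*w + w = c*w² + w = w + c*w²)
(l(12, 4) + 2)² = (4*(1 + 12*4) + 2)² = (4*(1 + 48) + 2)² = (4*49 + 2)² = (196 + 2)² = 198² = 39204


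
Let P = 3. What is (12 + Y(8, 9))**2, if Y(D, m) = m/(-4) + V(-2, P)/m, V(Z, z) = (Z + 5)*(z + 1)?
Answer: 17689/144 ≈ 122.84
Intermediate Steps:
V(Z, z) = (1 + z)*(5 + Z) (V(Z, z) = (5 + Z)*(1 + z) = (1 + z)*(5 + Z))
Y(D, m) = 12/m - m/4 (Y(D, m) = m/(-4) + (5 - 2 + 5*3 - 2*3)/m = m*(-1/4) + (5 - 2 + 15 - 6)/m = -m/4 + 12/m = 12/m - m/4)
(12 + Y(8, 9))**2 = (12 + (12/9 - 1/4*9))**2 = (12 + (12*(1/9) - 9/4))**2 = (12 + (4/3 - 9/4))**2 = (12 - 11/12)**2 = (133/12)**2 = 17689/144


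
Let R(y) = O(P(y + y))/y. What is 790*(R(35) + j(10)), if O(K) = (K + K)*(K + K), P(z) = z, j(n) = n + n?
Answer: 458200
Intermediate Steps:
j(n) = 2*n
O(K) = 4*K² (O(K) = (2*K)*(2*K) = 4*K²)
R(y) = 16*y (R(y) = (4*(y + y)²)/y = (4*(2*y)²)/y = (4*(4*y²))/y = (16*y²)/y = 16*y)
790*(R(35) + j(10)) = 790*(16*35 + 2*10) = 790*(560 + 20) = 790*580 = 458200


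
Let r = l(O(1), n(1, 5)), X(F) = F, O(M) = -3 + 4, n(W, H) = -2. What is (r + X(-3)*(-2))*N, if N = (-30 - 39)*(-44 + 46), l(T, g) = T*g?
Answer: -552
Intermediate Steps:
O(M) = 1
r = -2 (r = 1*(-2) = -2)
N = -138 (N = -69*2 = -138)
(r + X(-3)*(-2))*N = (-2 - 3*(-2))*(-138) = (-2 + 6)*(-138) = 4*(-138) = -552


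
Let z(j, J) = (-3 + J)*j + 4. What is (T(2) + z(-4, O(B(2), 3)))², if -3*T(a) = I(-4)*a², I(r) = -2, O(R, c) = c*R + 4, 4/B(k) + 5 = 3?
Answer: 6400/9 ≈ 711.11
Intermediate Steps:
B(k) = -2 (B(k) = 4/(-5 + 3) = 4/(-2) = 4*(-½) = -2)
O(R, c) = 4 + R*c (O(R, c) = R*c + 4 = 4 + R*c)
z(j, J) = 4 + j*(-3 + J) (z(j, J) = j*(-3 + J) + 4 = 4 + j*(-3 + J))
T(a) = 2*a²/3 (T(a) = -(-2)*a²/3 = 2*a²/3)
(T(2) + z(-4, O(B(2), 3)))² = ((⅔)*2² + (4 - 3*(-4) + (4 - 2*3)*(-4)))² = ((⅔)*4 + (4 + 12 + (4 - 6)*(-4)))² = (8/3 + (4 + 12 - 2*(-4)))² = (8/3 + (4 + 12 + 8))² = (8/3 + 24)² = (80/3)² = 6400/9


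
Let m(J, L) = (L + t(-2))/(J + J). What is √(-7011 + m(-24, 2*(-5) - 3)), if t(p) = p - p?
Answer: I*√1009545/12 ≈ 83.73*I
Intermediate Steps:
t(p) = 0
m(J, L) = L/(2*J) (m(J, L) = (L + 0)/(J + J) = L/((2*J)) = L*(1/(2*J)) = L/(2*J))
√(-7011 + m(-24, 2*(-5) - 3)) = √(-7011 + (½)*(2*(-5) - 3)/(-24)) = √(-7011 + (½)*(-10 - 3)*(-1/24)) = √(-7011 + (½)*(-13)*(-1/24)) = √(-7011 + 13/48) = √(-336515/48) = I*√1009545/12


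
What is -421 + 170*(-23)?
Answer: -4331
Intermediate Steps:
-421 + 170*(-23) = -421 - 3910 = -4331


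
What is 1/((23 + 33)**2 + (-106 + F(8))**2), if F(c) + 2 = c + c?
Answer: 1/11600 ≈ 8.6207e-5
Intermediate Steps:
F(c) = -2 + 2*c (F(c) = -2 + (c + c) = -2 + 2*c)
1/((23 + 33)**2 + (-106 + F(8))**2) = 1/((23 + 33)**2 + (-106 + (-2 + 2*8))**2) = 1/(56**2 + (-106 + (-2 + 16))**2) = 1/(3136 + (-106 + 14)**2) = 1/(3136 + (-92)**2) = 1/(3136 + 8464) = 1/11600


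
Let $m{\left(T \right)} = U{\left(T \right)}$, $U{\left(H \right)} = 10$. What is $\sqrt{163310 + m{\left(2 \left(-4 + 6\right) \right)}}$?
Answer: $2 \sqrt{40830} \approx 404.13$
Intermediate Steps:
$m{\left(T \right)} = 10$
$\sqrt{163310 + m{\left(2 \left(-4 + 6\right) \right)}} = \sqrt{163310 + 10} = \sqrt{163320} = 2 \sqrt{40830}$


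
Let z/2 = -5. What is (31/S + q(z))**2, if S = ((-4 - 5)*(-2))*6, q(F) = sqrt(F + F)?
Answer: -232319/11664 + 31*I*sqrt(5)/27 ≈ -19.918 + 2.5673*I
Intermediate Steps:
z = -10 (z = 2*(-5) = -10)
q(F) = sqrt(2)*sqrt(F) (q(F) = sqrt(2*F) = sqrt(2)*sqrt(F))
S = 108 (S = -9*(-2)*6 = 18*6 = 108)
(31/S + q(z))**2 = (31/108 + sqrt(2)*sqrt(-10))**2 = (31*(1/108) + sqrt(2)*(I*sqrt(10)))**2 = (31/108 + 2*I*sqrt(5))**2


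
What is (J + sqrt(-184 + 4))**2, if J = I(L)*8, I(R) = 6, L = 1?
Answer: 2124 + 576*I*sqrt(5) ≈ 2124.0 + 1288.0*I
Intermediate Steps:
J = 48 (J = 6*8 = 48)
(J + sqrt(-184 + 4))**2 = (48 + sqrt(-184 + 4))**2 = (48 + sqrt(-180))**2 = (48 + 6*I*sqrt(5))**2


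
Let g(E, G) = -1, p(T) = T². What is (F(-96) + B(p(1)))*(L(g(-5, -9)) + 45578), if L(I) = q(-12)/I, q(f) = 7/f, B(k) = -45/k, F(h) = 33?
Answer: -546943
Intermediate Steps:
L(I) = -7/(12*I) (L(I) = (7/(-12))/I = (7*(-1/12))/I = -7/(12*I))
(F(-96) + B(p(1)))*(L(g(-5, -9)) + 45578) = (33 - 45/(1²))*(-7/12/(-1) + 45578) = (33 - 45/1)*(-7/12*(-1) + 45578) = (33 - 45*1)*(7/12 + 45578) = (33 - 45)*(546943/12) = -12*546943/12 = -546943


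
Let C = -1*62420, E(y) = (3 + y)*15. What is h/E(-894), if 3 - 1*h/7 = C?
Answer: -436961/13365 ≈ -32.694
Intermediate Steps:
E(y) = 45 + 15*y
C = -62420
h = 436961 (h = 21 - 7*(-62420) = 21 + 436940 = 436961)
h/E(-894) = 436961/(45 + 15*(-894)) = 436961/(45 - 13410) = 436961/(-13365) = 436961*(-1/13365) = -436961/13365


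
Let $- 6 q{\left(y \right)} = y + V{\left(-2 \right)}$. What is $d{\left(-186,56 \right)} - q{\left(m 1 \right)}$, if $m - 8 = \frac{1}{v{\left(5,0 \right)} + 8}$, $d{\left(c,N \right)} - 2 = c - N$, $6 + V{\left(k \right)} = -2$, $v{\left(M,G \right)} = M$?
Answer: $- \frac{18719}{78} \approx -239.99$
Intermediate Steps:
$V{\left(k \right)} = -8$ ($V{\left(k \right)} = -6 - 2 = -8$)
$d{\left(c,N \right)} = 2 + c - N$ ($d{\left(c,N \right)} = 2 - \left(N - c\right) = 2 + c - N$)
$m = \frac{105}{13}$ ($m = 8 + \frac{1}{5 + 8} = 8 + \frac{1}{13} = \frac{105}{13} \approx 8.0769$)
$q{\left(y \right)} = \frac{4}{3} - \frac{y}{6}$ ($q{\left(y \right)} = - \frac{y - 8}{6} = - \frac{-8 + y}{6} = \frac{4}{3} - \frac{y}{6}$)
$d{\left(-186,56 \right)} - q{\left(m 1 \right)} = \left(2 - 186 - 56\right) - \left(\frac{4}{3} - \frac{\frac{105}{13} \cdot 1}{6}\right) = \left(2 - 186 - 56\right) - \left(\frac{4}{3} - \frac{35}{26}\right) = -240 - \left(\frac{4}{3} - \frac{35}{26}\right) = -240 - - \frac{1}{78} = -240 + \frac{1}{78} = - \frac{18719}{78}$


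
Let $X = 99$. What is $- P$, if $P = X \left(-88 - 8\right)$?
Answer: $9504$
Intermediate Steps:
$P = -9504$ ($P = 99 \left(-88 - 8\right) = 99 \left(-96\right) = -9504$)
$- P = \left(-1\right) \left(-9504\right) = 9504$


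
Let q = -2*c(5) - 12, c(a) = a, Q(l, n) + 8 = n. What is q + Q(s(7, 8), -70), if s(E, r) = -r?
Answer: -100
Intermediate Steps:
Q(l, n) = -8 + n
q = -22 (q = -2*5 - 12 = -10 - 12 = -22)
q + Q(s(7, 8), -70) = -22 + (-8 - 70) = -22 - 78 = -100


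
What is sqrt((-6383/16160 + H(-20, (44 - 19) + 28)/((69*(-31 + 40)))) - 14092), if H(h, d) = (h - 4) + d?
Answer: I*sqrt(9855684428229870)/836280 ≈ 118.71*I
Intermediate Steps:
H(h, d) = -4 + d + h (H(h, d) = (-4 + h) + d = -4 + d + h)
sqrt((-6383/16160 + H(-20, (44 - 19) + 28)/((69*(-31 + 40)))) - 14092) = sqrt((-6383/16160 + (-4 + ((44 - 19) + 28) - 20)/((69*(-31 + 40)))) - 14092) = sqrt((-6383*1/16160 + (-4 + (25 + 28) - 20)/((69*9))) - 14092) = sqrt((-6383/16160 + (-4 + 53 - 20)/621) - 14092) = sqrt((-6383/16160 + 29*(1/621)) - 14092) = sqrt((-6383/16160 + 29/621) - 14092) = sqrt(-3495203/10035360 - 14092) = sqrt(-141421788323/10035360) = I*sqrt(9855684428229870)/836280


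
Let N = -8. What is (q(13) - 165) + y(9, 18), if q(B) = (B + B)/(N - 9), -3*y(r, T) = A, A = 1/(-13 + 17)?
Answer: -33989/204 ≈ -166.61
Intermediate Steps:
A = ¼ (A = 1/4 = ¼ ≈ 0.25000)
y(r, T) = -1/12 (y(r, T) = -⅓*¼ = -1/12)
q(B) = -2*B/17 (q(B) = (B + B)/(-8 - 9) = (2*B)/(-17) = (2*B)*(-1/17) = -2*B/17)
(q(13) - 165) + y(9, 18) = (-2/17*13 - 165) - 1/12 = (-26/17 - 165) - 1/12 = -2831/17 - 1/12 = -33989/204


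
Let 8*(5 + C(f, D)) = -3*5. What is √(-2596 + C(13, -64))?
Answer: I*√41646/4 ≈ 51.018*I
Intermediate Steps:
C(f, D) = -55/8 (C(f, D) = -5 + (-3*5)/8 = -5 + (⅛)*(-15) = -5 - 15/8 = -55/8)
√(-2596 + C(13, -64)) = √(-2596 - 55/8) = √(-20823/8) = I*√41646/4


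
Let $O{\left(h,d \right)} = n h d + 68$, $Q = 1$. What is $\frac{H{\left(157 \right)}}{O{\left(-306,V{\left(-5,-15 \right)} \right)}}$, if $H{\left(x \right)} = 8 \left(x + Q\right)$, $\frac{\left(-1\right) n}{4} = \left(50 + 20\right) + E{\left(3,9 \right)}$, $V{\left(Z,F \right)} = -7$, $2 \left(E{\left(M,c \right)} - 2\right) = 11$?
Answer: $- \frac{79}{41497} \approx -0.0019038$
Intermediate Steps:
$E{\left(M,c \right)} = \frac{15}{2}$ ($E{\left(M,c \right)} = 2 + \frac{1}{2} \cdot 11 = 2 + \frac{11}{2} = \frac{15}{2}$)
$n = -310$ ($n = - 4 \left(\left(50 + 20\right) + \frac{15}{2}\right) = - 4 \left(70 + \frac{15}{2}\right) = \left(-4\right) \frac{155}{2} = -310$)
$H{\left(x \right)} = 8 + 8 x$ ($H{\left(x \right)} = 8 \left(x + 1\right) = 8 \left(1 + x\right) = 8 + 8 x$)
$O{\left(h,d \right)} = 68 - 310 d h$ ($O{\left(h,d \right)} = - 310 h d + 68 = - 310 d h + 68 = 68 - 310 d h$)
$\frac{H{\left(157 \right)}}{O{\left(-306,V{\left(-5,-15 \right)} \right)}} = \frac{8 + 8 \cdot 157}{68 - \left(-2170\right) \left(-306\right)} = \frac{8 + 1256}{68 - 664020} = \frac{1264}{-663952} = 1264 \left(- \frac{1}{663952}\right) = - \frac{79}{41497}$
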